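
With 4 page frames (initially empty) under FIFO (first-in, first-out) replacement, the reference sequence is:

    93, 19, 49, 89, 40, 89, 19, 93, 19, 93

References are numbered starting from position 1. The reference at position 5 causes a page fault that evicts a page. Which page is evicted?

93

pos 1: 93 → fault, frames [93]
pos 2: 19 → fault, frames [93, 19]
pos 3: 49 → fault, frames [93, 19, 49]
pos 4: 89 → fault, frames [93, 19, 49, 89]
pos 5: 40 → fault, evict 93, frames [19, 49, 89, 40]
At position 5, page 93 is evicted.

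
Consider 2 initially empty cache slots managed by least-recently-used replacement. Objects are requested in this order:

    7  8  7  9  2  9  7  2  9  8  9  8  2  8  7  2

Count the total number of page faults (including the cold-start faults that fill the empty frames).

7 -> fault, frames {7}
8 -> fault, frames {7,8}
7 -> hit
9 -> fault, evict 8, frames {7,9}
2 -> fault, evict 7, frames {9,2}
9 -> hit
7 -> fault, evict 2, frames {9,7}
2 -> fault, evict 9, frames {7,2}
9 -> fault, evict 7, frames {2,9}
8 -> fault, evict 2, frames {9,8}
9 -> hit
8 -> hit
2 -> fault, evict 9, frames {8,2}
8 -> hit
7 -> fault, evict 2, frames {8,7}
2 -> fault, evict 8, frames {7,2}
Page faults: 11.

11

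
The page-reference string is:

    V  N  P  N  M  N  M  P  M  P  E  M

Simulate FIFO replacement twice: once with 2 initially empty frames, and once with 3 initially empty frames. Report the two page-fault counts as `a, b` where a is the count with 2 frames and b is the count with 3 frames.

2 frames: F F F . F F . F F . F . → 8 faults.
3 frames: F F F . F . . . . . F . → 5 faults.
5 < 8: adding a frame reduced faults, as is typical.

8, 5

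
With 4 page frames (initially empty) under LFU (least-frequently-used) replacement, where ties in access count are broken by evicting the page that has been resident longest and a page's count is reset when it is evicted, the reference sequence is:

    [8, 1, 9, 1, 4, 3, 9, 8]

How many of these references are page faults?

6

8 -> fault, frames [8]
1 -> fault, frames [8, 1]
9 -> fault, frames [8, 1, 9]
1 -> hit
4 -> fault, frames [8, 1, 9, 4]
3 -> fault, evict 8, frames [1, 9, 4, 3]
9 -> hit
8 -> fault, evict 4, frames [1, 9, 3, 8]
Page faults: 6.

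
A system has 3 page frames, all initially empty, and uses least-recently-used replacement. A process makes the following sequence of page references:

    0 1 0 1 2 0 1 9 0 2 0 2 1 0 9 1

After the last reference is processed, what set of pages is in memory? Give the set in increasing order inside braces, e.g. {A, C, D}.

0 -> fault, frames (0)
1 -> fault, frames (0 1)
0 -> hit
1 -> hit
2 -> fault, frames (0 1 2)
0 -> hit
1 -> hit
9 -> fault, evict 2, frames (0 1 9)
0 -> hit
2 -> fault, evict 1, frames (9 0 2)
0 -> hit
2 -> hit
1 -> fault, evict 9, frames (0 2 1)
0 -> hit
9 -> fault, evict 2, frames (1 0 9)
1 -> hit

{0, 1, 9}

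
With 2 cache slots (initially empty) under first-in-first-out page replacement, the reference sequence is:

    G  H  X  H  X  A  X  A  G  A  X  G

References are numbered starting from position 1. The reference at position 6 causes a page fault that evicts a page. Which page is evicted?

pos 1: G: fault, frames {G}
pos 2: H: fault, frames {G,H}
pos 3: X: fault, evict G, frames {H,X}
pos 4: H: hit
pos 5: X: hit
pos 6: A: fault, evict H, frames {X,A}
At position 6, page H is evicted.

H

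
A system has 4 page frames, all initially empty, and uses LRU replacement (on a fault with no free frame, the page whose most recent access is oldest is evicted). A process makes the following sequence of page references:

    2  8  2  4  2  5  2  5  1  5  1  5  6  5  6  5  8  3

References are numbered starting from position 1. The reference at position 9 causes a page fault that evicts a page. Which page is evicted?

8

pos 1: 2: fault, frames [2]
pos 2: 8: fault, frames [2, 8]
pos 3: 2: hit
pos 4: 4: fault, frames [8, 2, 4]
pos 5: 2: hit
pos 6: 5: fault, frames [8, 4, 2, 5]
pos 7: 2: hit
pos 8: 5: hit
pos 9: 1: fault, evict 8, frames [4, 2, 5, 1]
At position 9, page 8 is evicted.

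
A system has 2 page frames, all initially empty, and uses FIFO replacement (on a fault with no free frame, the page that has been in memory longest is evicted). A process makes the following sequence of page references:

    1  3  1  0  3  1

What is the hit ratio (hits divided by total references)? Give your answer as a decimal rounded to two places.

1 → miss, frames (1)
3 → miss, frames (1 3)
1 → hit
0 → miss, evict 1, frames (3 0)
3 → hit
1 → miss, evict 3, frames (0 1)
Hits: 2 of 6 references → 2/6 = 0.3333.

0.33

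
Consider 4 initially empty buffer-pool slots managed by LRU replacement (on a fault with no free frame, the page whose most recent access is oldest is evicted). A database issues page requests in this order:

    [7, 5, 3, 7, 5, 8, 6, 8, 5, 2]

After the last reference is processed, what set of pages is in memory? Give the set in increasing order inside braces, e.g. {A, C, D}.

7 -> miss, frames (7)
5 -> miss, frames (7 5)
3 -> miss, frames (7 5 3)
7 -> hit
5 -> hit
8 -> miss, frames (3 7 5 8)
6 -> miss, evict 3, frames (7 5 8 6)
8 -> hit
5 -> hit
2 -> miss, evict 7, frames (6 8 5 2)

{2, 5, 6, 8}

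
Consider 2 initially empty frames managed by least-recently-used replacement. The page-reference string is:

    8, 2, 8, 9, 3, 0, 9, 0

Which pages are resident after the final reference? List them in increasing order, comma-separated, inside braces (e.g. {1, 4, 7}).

{0, 9}

8: fault, frames [8]
2: fault, frames [8, 2]
8: hit
9: fault, evict 2, frames [8, 9]
3: fault, evict 8, frames [9, 3]
0: fault, evict 9, frames [3, 0]
9: fault, evict 3, frames [0, 9]
0: hit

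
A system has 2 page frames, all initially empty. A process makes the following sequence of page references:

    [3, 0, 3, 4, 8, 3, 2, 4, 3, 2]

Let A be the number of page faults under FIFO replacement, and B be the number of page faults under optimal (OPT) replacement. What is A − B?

Under FIFO: F F . F F F F F F F → 9 faults.
Under OPT: F F . F F . F F . F → 7 faults.
A − B = 9 − 7 = 2.

2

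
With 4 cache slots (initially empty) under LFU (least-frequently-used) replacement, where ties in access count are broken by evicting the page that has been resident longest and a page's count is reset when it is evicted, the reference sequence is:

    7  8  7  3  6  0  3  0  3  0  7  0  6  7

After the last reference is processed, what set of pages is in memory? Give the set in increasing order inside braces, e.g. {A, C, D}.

7 → fault, frames [7]
8 → fault, frames [7, 8]
7 → hit
3 → fault, frames [7, 8, 3]
6 → fault, frames [7, 8, 3, 6]
0 → fault, evict 8, frames [7, 3, 6, 0]
3 → hit
0 → hit
3 → hit
0 → hit
7 → hit
0 → hit
6 → hit
7 → hit

{0, 3, 6, 7}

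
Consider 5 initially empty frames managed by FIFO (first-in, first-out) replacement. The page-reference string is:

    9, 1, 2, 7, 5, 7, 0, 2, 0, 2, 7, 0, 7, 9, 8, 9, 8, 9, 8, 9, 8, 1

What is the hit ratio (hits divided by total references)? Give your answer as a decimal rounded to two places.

9 -> fault, frames {9}
1 -> fault, frames {9,1}
2 -> fault, frames {9,1,2}
7 -> fault, frames {9,1,2,7}
5 -> fault, frames {9,1,2,7,5}
7 -> hit
0 -> fault, evict 9, frames {1,2,7,5,0}
2 -> hit
0 -> hit
2 -> hit
7 -> hit
0 -> hit
7 -> hit
9 -> fault, evict 1, frames {2,7,5,0,9}
8 -> fault, evict 2, frames {7,5,0,9,8}
9 -> hit
8 -> hit
9 -> hit
8 -> hit
9 -> hit
8 -> hit
1 -> fault, evict 7, frames {5,0,9,8,1}
Hits: 13 of 22 references → 13/22 = 0.5909.

0.59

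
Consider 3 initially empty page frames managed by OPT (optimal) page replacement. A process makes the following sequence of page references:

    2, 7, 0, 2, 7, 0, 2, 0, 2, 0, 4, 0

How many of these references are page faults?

4

2: fault, frames (2)
7: fault, frames (2 7)
0: fault, frames (2 7 0)
2: hit
7: hit
0: hit
2: hit
0: hit
2: hit
0: hit
4: fault, evict 7, frames (2 0 4)
0: hit
Page faults: 4.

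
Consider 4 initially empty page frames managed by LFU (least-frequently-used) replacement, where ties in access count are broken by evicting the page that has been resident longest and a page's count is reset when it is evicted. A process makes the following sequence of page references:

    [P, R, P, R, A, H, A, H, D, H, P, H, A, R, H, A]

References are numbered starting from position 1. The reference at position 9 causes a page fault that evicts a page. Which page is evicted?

P

pos 1: P → miss, frames [P]
pos 2: R → miss, frames [P, R]
pos 3: P → hit
pos 4: R → hit
pos 5: A → miss, frames [P, R, A]
pos 6: H → miss, frames [P, R, A, H]
pos 7: A → hit
pos 8: H → hit
pos 9: D → miss, evict P, frames [R, A, H, D]
At position 9, page P is evicted.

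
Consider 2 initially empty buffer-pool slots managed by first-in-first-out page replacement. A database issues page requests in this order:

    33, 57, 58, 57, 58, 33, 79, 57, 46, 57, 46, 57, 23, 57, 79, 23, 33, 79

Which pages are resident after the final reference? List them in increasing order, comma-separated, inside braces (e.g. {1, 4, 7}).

{33, 79}

33 -> miss, frames [33]
57 -> miss, frames [33, 57]
58 -> miss, evict 33, frames [57, 58]
57 -> hit
58 -> hit
33 -> miss, evict 57, frames [58, 33]
79 -> miss, evict 58, frames [33, 79]
57 -> miss, evict 33, frames [79, 57]
46 -> miss, evict 79, frames [57, 46]
57 -> hit
46 -> hit
57 -> hit
23 -> miss, evict 57, frames [46, 23]
57 -> miss, evict 46, frames [23, 57]
79 -> miss, evict 23, frames [57, 79]
23 -> miss, evict 57, frames [79, 23]
33 -> miss, evict 79, frames [23, 33]
79 -> miss, evict 23, frames [33, 79]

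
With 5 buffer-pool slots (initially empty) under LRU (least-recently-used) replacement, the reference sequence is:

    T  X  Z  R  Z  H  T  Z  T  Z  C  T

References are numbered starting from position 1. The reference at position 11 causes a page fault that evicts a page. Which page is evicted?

X

pos 1: T: miss, frames {T}
pos 2: X: miss, frames {T,X}
pos 3: Z: miss, frames {T,X,Z}
pos 4: R: miss, frames {T,X,Z,R}
pos 5: Z: hit
pos 6: H: miss, frames {T,X,R,Z,H}
pos 7: T: hit
pos 8: Z: hit
pos 9: T: hit
pos 10: Z: hit
pos 11: C: miss, evict X, frames {R,H,T,Z,C}
At position 11, page X is evicted.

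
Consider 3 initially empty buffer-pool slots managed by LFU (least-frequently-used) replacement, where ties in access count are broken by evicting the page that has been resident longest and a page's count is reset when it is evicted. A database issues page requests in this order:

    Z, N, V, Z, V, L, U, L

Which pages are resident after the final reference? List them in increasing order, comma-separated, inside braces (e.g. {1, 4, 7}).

{L, V, Z}

Z -> fault, frames [Z]
N -> fault, frames [Z, N]
V -> fault, frames [Z, N, V]
Z -> hit
V -> hit
L -> fault, evict N, frames [Z, V, L]
U -> fault, evict L, frames [Z, V, U]
L -> fault, evict U, frames [Z, V, L]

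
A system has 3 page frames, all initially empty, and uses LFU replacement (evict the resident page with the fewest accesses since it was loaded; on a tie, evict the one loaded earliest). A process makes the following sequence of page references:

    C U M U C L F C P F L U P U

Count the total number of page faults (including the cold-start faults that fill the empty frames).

9

C -> miss, frames [C]
U -> miss, frames [C, U]
M -> miss, frames [C, U, M]
U -> hit
C -> hit
L -> miss, evict M, frames [C, U, L]
F -> miss, evict L, frames [C, U, F]
C -> hit
P -> miss, evict F, frames [C, U, P]
F -> miss, evict P, frames [C, U, F]
L -> miss, evict F, frames [C, U, L]
U -> hit
P -> miss, evict L, frames [C, U, P]
U -> hit
Page faults: 9.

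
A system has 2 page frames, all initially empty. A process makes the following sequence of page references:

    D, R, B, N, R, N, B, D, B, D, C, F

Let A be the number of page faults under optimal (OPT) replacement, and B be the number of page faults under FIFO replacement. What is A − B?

-1

Under OPT: F F F F . . F F . . F F → 8 faults.
Under FIFO: F F F F F . F F . . F F → 9 faults.
A − B = 8 − 9 = -1.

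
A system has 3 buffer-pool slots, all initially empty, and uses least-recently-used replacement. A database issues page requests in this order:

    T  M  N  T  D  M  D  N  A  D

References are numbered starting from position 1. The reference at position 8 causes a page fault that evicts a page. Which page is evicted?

pos 1: T → miss, frames [T]
pos 2: M → miss, frames [T, M]
pos 3: N → miss, frames [T, M, N]
pos 4: T → hit
pos 5: D → miss, evict M, frames [N, T, D]
pos 6: M → miss, evict N, frames [T, D, M]
pos 7: D → hit
pos 8: N → miss, evict T, frames [M, D, N]
At position 8, page T is evicted.

T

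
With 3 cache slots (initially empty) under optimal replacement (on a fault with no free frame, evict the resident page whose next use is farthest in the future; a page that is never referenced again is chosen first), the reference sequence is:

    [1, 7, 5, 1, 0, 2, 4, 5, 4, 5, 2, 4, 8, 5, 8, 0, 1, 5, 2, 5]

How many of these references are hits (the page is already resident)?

11

1: fault, frames (1)
7: fault, frames (1 7)
5: fault, frames (1 7 5)
1: hit
0: fault, evict 7, frames (1 5 0)
2: fault, evict 1, frames (5 0 2)
4: fault, evict 0, frames (5 2 4)
5: hit
4: hit
5: hit
2: hit
4: hit
8: fault, evict 4, frames (5 2 8)
5: hit
8: hit
0: fault, evict 8, frames (5 2 0)
1: fault, evict 0, frames (5 2 1)
5: hit
2: hit
5: hit
Hits: 11.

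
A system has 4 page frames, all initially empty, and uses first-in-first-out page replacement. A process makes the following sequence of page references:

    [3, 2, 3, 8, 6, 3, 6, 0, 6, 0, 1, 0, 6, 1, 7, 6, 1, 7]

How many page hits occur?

3 -> miss, frames [3]
2 -> miss, frames [3, 2]
3 -> hit
8 -> miss, frames [3, 2, 8]
6 -> miss, frames [3, 2, 8, 6]
3 -> hit
6 -> hit
0 -> miss, evict 3, frames [2, 8, 6, 0]
6 -> hit
0 -> hit
1 -> miss, evict 2, frames [8, 6, 0, 1]
0 -> hit
6 -> hit
1 -> hit
7 -> miss, evict 8, frames [6, 0, 1, 7]
6 -> hit
1 -> hit
7 -> hit
Hits: 11.

11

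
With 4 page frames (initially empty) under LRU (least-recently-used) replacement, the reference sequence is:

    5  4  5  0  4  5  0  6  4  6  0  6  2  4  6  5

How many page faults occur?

6

5 → fault, frames (5)
4 → fault, frames (5 4)
5 → hit
0 → fault, frames (4 5 0)
4 → hit
5 → hit
0 → hit
6 → fault, frames (4 5 0 6)
4 → hit
6 → hit
0 → hit
6 → hit
2 → fault, evict 5, frames (4 0 6 2)
4 → hit
6 → hit
5 → fault, evict 0, frames (2 4 6 5)
Page faults: 6.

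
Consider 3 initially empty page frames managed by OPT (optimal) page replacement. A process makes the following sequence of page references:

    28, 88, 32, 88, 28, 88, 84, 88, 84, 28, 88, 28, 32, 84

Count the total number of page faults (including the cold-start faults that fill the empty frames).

28 → miss, frames [28]
88 → miss, frames [28, 88]
32 → miss, frames [28, 88, 32]
88 → hit
28 → hit
88 → hit
84 → miss, evict 32, frames [28, 88, 84]
88 → hit
84 → hit
28 → hit
88 → hit
28 → hit
32 → miss, evict 88, frames [28, 84, 32]
84 → hit
Page faults: 5.

5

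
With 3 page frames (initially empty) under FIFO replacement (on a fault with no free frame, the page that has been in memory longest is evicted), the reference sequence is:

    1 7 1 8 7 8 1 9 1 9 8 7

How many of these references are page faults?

1 -> miss, frames (1)
7 -> miss, frames (1 7)
1 -> hit
8 -> miss, frames (1 7 8)
7 -> hit
8 -> hit
1 -> hit
9 -> miss, evict 1, frames (7 8 9)
1 -> miss, evict 7, frames (8 9 1)
9 -> hit
8 -> hit
7 -> miss, evict 8, frames (9 1 7)
Page faults: 6.

6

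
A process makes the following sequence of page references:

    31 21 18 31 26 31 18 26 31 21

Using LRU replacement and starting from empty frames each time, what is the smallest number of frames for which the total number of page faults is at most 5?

f=1: 10 faults
f=2: 9 faults
f=3: 5 faults
f=4: 4 faults
Smallest f with faults ≤ 5 is 3.

3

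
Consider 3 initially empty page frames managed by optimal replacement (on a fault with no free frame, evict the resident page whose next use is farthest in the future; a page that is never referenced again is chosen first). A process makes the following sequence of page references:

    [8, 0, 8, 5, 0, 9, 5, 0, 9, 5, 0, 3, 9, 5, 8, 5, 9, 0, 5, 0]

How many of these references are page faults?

8: miss, frames {8}
0: miss, frames {8,0}
8: hit
5: miss, frames {8,0,5}
0: hit
9: miss, evict 8, frames {0,5,9}
5: hit
0: hit
9: hit
5: hit
0: hit
3: miss, evict 0, frames {5,9,3}
9: hit
5: hit
8: miss, evict 3, frames {5,9,8}
5: hit
9: hit
0: miss, evict 8, frames {5,9,0}
5: hit
0: hit
Page faults: 7.

7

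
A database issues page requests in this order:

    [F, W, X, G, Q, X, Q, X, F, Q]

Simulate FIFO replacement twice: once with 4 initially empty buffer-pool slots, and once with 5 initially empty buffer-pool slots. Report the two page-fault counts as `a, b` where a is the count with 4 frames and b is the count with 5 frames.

4 frames: F F F F F . . . F . → 6 faults.
5 frames: F F F F F . . . . . → 5 faults.
5 < 6: adding a frame reduced faults, as is typical.

6, 5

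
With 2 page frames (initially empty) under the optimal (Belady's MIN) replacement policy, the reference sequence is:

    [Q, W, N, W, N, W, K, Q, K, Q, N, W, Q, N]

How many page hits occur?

Q: fault, frames {Q}
W: fault, frames {Q,W}
N: fault, evict Q, frames {W,N}
W: hit
N: hit
W: hit
K: fault, evict W, frames {N,K}
Q: fault, evict N, frames {K,Q}
K: hit
Q: hit
N: fault, evict K, frames {Q,N}
W: fault, evict N, frames {Q,W}
Q: hit
N: fault, evict W, frames {Q,N}
Hits: 6.

6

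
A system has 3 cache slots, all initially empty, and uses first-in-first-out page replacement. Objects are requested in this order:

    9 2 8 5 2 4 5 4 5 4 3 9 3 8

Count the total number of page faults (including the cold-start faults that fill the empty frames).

9 → miss, frames (9)
2 → miss, frames (9 2)
8 → miss, frames (9 2 8)
5 → miss, evict 9, frames (2 8 5)
2 → hit
4 → miss, evict 2, frames (8 5 4)
5 → hit
4 → hit
5 → hit
4 → hit
3 → miss, evict 8, frames (5 4 3)
9 → miss, evict 5, frames (4 3 9)
3 → hit
8 → miss, evict 4, frames (3 9 8)
Page faults: 8.

8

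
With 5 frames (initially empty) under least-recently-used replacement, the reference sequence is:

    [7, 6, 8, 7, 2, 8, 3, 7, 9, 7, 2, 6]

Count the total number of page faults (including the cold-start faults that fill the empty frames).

7

7: miss, frames {7}
6: miss, frames {7,6}
8: miss, frames {7,6,8}
7: hit
2: miss, frames {6,8,7,2}
8: hit
3: miss, frames {6,7,2,8,3}
7: hit
9: miss, evict 6, frames {2,8,3,7,9}
7: hit
2: hit
6: miss, evict 8, frames {3,9,7,2,6}
Page faults: 7.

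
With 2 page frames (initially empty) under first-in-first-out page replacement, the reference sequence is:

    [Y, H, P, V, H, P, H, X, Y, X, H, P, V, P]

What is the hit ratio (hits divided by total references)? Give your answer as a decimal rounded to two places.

Y -> miss, frames [Y]
H -> miss, frames [Y, H]
P -> miss, evict Y, frames [H, P]
V -> miss, evict H, frames [P, V]
H -> miss, evict P, frames [V, H]
P -> miss, evict V, frames [H, P]
H -> hit
X -> miss, evict H, frames [P, X]
Y -> miss, evict P, frames [X, Y]
X -> hit
H -> miss, evict X, frames [Y, H]
P -> miss, evict Y, frames [H, P]
V -> miss, evict H, frames [P, V]
P -> hit
Hits: 3 of 14 references → 3/14 = 0.2143.

0.21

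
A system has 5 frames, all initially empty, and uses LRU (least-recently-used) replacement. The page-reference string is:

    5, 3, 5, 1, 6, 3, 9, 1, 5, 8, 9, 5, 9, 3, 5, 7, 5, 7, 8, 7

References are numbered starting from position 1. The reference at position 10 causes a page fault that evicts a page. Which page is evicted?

pos 1: 5 → miss, frames {5}
pos 2: 3 → miss, frames {5,3}
pos 3: 5 → hit
pos 4: 1 → miss, frames {3,5,1}
pos 5: 6 → miss, frames {3,5,1,6}
pos 6: 3 → hit
pos 7: 9 → miss, frames {5,1,6,3,9}
pos 8: 1 → hit
pos 9: 5 → hit
pos 10: 8 → miss, evict 6, frames {3,9,1,5,8}
At position 10, page 6 is evicted.

6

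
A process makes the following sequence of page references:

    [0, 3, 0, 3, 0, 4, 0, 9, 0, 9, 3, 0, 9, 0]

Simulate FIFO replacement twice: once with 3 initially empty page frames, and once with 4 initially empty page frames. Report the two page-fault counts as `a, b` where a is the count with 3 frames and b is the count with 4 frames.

3 frames: F F . . . F . F F . F . . . → 6 faults.
4 frames: F F . . . F . F . . . . . . → 4 faults.
4 < 6: adding a frame reduced faults, as is typical.

6, 4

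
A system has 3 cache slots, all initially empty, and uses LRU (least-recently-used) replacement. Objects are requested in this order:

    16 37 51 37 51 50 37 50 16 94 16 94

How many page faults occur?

16 -> miss, frames [16]
37 -> miss, frames [16, 37]
51 -> miss, frames [16, 37, 51]
37 -> hit
51 -> hit
50 -> miss, evict 16, frames [37, 51, 50]
37 -> hit
50 -> hit
16 -> miss, evict 51, frames [37, 50, 16]
94 -> miss, evict 37, frames [50, 16, 94]
16 -> hit
94 -> hit
Page faults: 6.

6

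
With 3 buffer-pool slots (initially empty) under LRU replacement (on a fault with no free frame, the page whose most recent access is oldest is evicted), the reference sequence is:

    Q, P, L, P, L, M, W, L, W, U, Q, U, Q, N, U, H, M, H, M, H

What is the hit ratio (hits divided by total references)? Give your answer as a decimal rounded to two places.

Q → fault, frames [Q]
P → fault, frames [Q, P]
L → fault, frames [Q, P, L]
P → hit
L → hit
M → fault, evict Q, frames [P, L, M]
W → fault, evict P, frames [L, M, W]
L → hit
W → hit
U → fault, evict M, frames [L, W, U]
Q → fault, evict L, frames [W, U, Q]
U → hit
Q → hit
N → fault, evict W, frames [U, Q, N]
U → hit
H → fault, evict Q, frames [N, U, H]
M → fault, evict N, frames [U, H, M]
H → hit
M → hit
H → hit
Hits: 10 of 20 references → 10/20 = 0.5000.

0.50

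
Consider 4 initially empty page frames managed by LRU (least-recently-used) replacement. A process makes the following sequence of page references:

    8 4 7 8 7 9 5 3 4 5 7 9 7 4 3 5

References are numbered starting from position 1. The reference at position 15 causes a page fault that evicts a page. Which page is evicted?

5

pos 1: 8 → fault, frames {8}
pos 2: 4 → fault, frames {8,4}
pos 3: 7 → fault, frames {8,4,7}
pos 4: 8 → hit
pos 5: 7 → hit
pos 6: 9 → fault, frames {4,8,7,9}
pos 7: 5 → fault, evict 4, frames {8,7,9,5}
pos 8: 3 → fault, evict 8, frames {7,9,5,3}
pos 9: 4 → fault, evict 7, frames {9,5,3,4}
pos 10: 5 → hit
pos 11: 7 → fault, evict 9, frames {3,4,5,7}
pos 12: 9 → fault, evict 3, frames {4,5,7,9}
pos 13: 7 → hit
pos 14: 4 → hit
pos 15: 3 → fault, evict 5, frames {9,7,4,3}
At position 15, page 5 is evicted.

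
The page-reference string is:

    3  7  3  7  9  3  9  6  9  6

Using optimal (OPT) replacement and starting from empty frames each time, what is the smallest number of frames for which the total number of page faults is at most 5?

2

f=1: 10 faults
f=2: 4 faults
f=3: 4 faults
f=4: 4 faults
Smallest f with faults ≤ 5 is 2.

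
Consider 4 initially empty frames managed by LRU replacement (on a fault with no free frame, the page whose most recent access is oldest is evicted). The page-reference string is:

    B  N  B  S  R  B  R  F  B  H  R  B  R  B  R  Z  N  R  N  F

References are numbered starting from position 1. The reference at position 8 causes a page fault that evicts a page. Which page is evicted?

pos 1: B: fault, frames (B)
pos 2: N: fault, frames (B N)
pos 3: B: hit
pos 4: S: fault, frames (N B S)
pos 5: R: fault, frames (N B S R)
pos 6: B: hit
pos 7: R: hit
pos 8: F: fault, evict N, frames (S B R F)
At position 8, page N is evicted.

N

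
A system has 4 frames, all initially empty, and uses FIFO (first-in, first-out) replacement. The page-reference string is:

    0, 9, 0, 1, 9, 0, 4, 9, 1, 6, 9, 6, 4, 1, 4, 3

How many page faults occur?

6

0 -> fault, frames {0}
9 -> fault, frames {0,9}
0 -> hit
1 -> fault, frames {0,9,1}
9 -> hit
0 -> hit
4 -> fault, frames {0,9,1,4}
9 -> hit
1 -> hit
6 -> fault, evict 0, frames {9,1,4,6}
9 -> hit
6 -> hit
4 -> hit
1 -> hit
4 -> hit
3 -> fault, evict 9, frames {1,4,6,3}
Page faults: 6.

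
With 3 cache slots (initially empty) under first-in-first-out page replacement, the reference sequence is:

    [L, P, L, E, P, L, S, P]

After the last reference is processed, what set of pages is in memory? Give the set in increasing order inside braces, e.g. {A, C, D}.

{E, P, S}

L -> fault, frames (L)
P -> fault, frames (L P)
L -> hit
E -> fault, frames (L P E)
P -> hit
L -> hit
S -> fault, evict L, frames (P E S)
P -> hit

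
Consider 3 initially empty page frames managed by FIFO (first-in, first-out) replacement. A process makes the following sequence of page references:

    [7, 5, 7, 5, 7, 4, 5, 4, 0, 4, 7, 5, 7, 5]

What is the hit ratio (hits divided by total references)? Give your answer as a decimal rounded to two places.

0.57

7: miss, frames (7)
5: miss, frames (7 5)
7: hit
5: hit
7: hit
4: miss, frames (7 5 4)
5: hit
4: hit
0: miss, evict 7, frames (5 4 0)
4: hit
7: miss, evict 5, frames (4 0 7)
5: miss, evict 4, frames (0 7 5)
7: hit
5: hit
Hits: 8 of 14 references → 8/14 = 0.5714.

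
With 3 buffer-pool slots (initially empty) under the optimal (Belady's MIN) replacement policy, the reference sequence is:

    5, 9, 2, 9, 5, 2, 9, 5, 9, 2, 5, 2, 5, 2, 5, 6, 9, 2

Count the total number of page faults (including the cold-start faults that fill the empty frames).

5 -> miss, frames [5]
9 -> miss, frames [5, 9]
2 -> miss, frames [5, 9, 2]
9 -> hit
5 -> hit
2 -> hit
9 -> hit
5 -> hit
9 -> hit
2 -> hit
5 -> hit
2 -> hit
5 -> hit
2 -> hit
5 -> hit
6 -> miss, evict 5, frames [9, 2, 6]
9 -> hit
2 -> hit
Page faults: 4.

4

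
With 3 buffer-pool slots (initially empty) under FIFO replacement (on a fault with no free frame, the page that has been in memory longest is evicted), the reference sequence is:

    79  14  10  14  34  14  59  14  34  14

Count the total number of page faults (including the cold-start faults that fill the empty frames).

6

79 → miss, frames {79}
14 → miss, frames {79,14}
10 → miss, frames {79,14,10}
14 → hit
34 → miss, evict 79, frames {14,10,34}
14 → hit
59 → miss, evict 14, frames {10,34,59}
14 → miss, evict 10, frames {34,59,14}
34 → hit
14 → hit
Page faults: 6.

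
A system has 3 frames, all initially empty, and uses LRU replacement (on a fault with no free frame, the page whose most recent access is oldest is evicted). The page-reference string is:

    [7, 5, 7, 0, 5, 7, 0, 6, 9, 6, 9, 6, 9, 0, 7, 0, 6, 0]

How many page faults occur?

7: miss, frames (7)
5: miss, frames (7 5)
7: hit
0: miss, frames (5 7 0)
5: hit
7: hit
0: hit
6: miss, evict 5, frames (7 0 6)
9: miss, evict 7, frames (0 6 9)
6: hit
9: hit
6: hit
9: hit
0: hit
7: miss, evict 6, frames (9 0 7)
0: hit
6: miss, evict 9, frames (7 0 6)
0: hit
Page faults: 7.

7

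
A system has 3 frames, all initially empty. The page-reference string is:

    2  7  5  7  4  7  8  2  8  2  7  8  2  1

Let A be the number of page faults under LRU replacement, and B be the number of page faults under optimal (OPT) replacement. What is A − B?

Under LRU: F F F . F . F F . . . . . F → 7 faults.
Under OPT: F F F . F . F . . . . . . F → 6 faults.
A − B = 7 − 6 = 1.

1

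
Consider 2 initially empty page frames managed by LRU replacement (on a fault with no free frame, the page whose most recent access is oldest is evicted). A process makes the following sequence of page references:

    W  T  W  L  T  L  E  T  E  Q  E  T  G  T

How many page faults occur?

9

W → fault, frames (W)
T → fault, frames (W T)
W → hit
L → fault, evict T, frames (W L)
T → fault, evict W, frames (L T)
L → hit
E → fault, evict T, frames (L E)
T → fault, evict L, frames (E T)
E → hit
Q → fault, evict T, frames (E Q)
E → hit
T → fault, evict Q, frames (E T)
G → fault, evict E, frames (T G)
T → hit
Page faults: 9.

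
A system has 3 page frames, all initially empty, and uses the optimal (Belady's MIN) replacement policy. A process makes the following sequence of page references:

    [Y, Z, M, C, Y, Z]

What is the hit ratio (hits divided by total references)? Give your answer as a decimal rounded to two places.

0.33

Y → miss, frames (Y)
Z → miss, frames (Y Z)
M → miss, frames (Y Z M)
C → miss, evict M, frames (Y Z C)
Y → hit
Z → hit
Hits: 2 of 6 references → 2/6 = 0.3333.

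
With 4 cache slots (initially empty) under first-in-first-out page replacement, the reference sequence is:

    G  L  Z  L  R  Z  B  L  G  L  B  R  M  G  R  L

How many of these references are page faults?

G: fault, frames [G]
L: fault, frames [G, L]
Z: fault, frames [G, L, Z]
L: hit
R: fault, frames [G, L, Z, R]
Z: hit
B: fault, evict G, frames [L, Z, R, B]
L: hit
G: fault, evict L, frames [Z, R, B, G]
L: fault, evict Z, frames [R, B, G, L]
B: hit
R: hit
M: fault, evict R, frames [B, G, L, M]
G: hit
R: fault, evict B, frames [G, L, M, R]
L: hit
Page faults: 9.

9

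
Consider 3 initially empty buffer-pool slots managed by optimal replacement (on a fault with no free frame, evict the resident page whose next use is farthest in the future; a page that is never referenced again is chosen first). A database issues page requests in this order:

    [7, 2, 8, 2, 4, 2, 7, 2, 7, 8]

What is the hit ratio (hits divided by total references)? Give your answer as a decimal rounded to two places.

0.50

7 -> miss, frames (7)
2 -> miss, frames (7 2)
8 -> miss, frames (7 2 8)
2 -> hit
4 -> miss, evict 8, frames (7 2 4)
2 -> hit
7 -> hit
2 -> hit
7 -> hit
8 -> miss, evict 4, frames (7 2 8)
Hits: 5 of 10 references → 5/10 = 0.5000.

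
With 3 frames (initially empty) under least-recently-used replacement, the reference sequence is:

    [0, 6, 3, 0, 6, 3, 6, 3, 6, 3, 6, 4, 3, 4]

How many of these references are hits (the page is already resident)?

10

0 → miss, frames (0)
6 → miss, frames (0 6)
3 → miss, frames (0 6 3)
0 → hit
6 → hit
3 → hit
6 → hit
3 → hit
6 → hit
3 → hit
6 → hit
4 → miss, evict 0, frames (3 6 4)
3 → hit
4 → hit
Hits: 10.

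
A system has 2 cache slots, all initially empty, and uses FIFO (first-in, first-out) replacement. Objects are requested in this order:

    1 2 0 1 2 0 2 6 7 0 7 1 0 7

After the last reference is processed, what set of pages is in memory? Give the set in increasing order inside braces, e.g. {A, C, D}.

{1, 7}

1 -> miss, frames (1)
2 -> miss, frames (1 2)
0 -> miss, evict 1, frames (2 0)
1 -> miss, evict 2, frames (0 1)
2 -> miss, evict 0, frames (1 2)
0 -> miss, evict 1, frames (2 0)
2 -> hit
6 -> miss, evict 2, frames (0 6)
7 -> miss, evict 0, frames (6 7)
0 -> miss, evict 6, frames (7 0)
7 -> hit
1 -> miss, evict 7, frames (0 1)
0 -> hit
7 -> miss, evict 0, frames (1 7)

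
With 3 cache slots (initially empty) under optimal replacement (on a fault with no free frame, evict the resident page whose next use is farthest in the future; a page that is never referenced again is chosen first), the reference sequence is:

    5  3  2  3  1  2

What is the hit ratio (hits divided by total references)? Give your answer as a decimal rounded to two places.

0.33

5: miss, frames {5}
3: miss, frames {5,3}
2: miss, frames {5,3,2}
3: hit
1: miss, evict 3, frames {5,2,1}
2: hit
Hits: 2 of 6 references → 2/6 = 0.3333.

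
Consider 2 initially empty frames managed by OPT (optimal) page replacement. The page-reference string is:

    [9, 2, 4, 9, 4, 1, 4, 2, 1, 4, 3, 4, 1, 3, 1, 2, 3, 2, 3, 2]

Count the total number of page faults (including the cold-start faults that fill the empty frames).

9: miss, frames {9}
2: miss, frames {9,2}
4: miss, evict 2, frames {9,4}
9: hit
4: hit
1: miss, evict 9, frames {4,1}
4: hit
2: miss, evict 4, frames {1,2}
1: hit
4: miss, evict 2, frames {1,4}
3: miss, evict 1, frames {4,3}
4: hit
1: miss, evict 4, frames {3,1}
3: hit
1: hit
2: miss, evict 1, frames {3,2}
3: hit
2: hit
3: hit
2: hit
Page faults: 9.

9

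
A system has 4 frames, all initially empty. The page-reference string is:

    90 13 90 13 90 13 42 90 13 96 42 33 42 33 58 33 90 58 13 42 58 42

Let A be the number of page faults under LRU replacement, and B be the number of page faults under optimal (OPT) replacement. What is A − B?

Under LRU: F F . . . . F . . F . F . . F . F . F F . . → 9 faults.
Under OPT: F F . . . . F . . F . F . . F . . . . F . . → 7 faults.
A − B = 9 − 7 = 2.

2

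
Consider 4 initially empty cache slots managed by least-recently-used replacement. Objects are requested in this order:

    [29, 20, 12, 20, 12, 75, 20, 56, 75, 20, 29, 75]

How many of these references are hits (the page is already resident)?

29: miss, frames {29}
20: miss, frames {29,20}
12: miss, frames {29,20,12}
20: hit
12: hit
75: miss, frames {29,20,12,75}
20: hit
56: miss, evict 29, frames {12,75,20,56}
75: hit
20: hit
29: miss, evict 12, frames {56,75,20,29}
75: hit
Hits: 6.

6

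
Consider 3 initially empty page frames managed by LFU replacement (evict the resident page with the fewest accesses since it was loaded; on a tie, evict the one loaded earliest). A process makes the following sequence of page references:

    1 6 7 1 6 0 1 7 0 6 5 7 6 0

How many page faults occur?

1: miss, frames (1)
6: miss, frames (1 6)
7: miss, frames (1 6 7)
1: hit
6: hit
0: miss, evict 7, frames (1 6 0)
1: hit
7: miss, evict 0, frames (1 6 7)
0: miss, evict 7, frames (1 6 0)
6: hit
5: miss, evict 0, frames (1 6 5)
7: miss, evict 5, frames (1 6 7)
6: hit
0: miss, evict 7, frames (1 6 0)
Page faults: 9.

9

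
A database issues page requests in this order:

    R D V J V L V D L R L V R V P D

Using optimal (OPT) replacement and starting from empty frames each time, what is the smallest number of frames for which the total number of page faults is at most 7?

f=1: 16 faults
f=2: 10 faults
f=3: 8 faults
f=4: 6 faults
f=5: 6 faults
f=6: 6 faults
Smallest f with faults ≤ 7 is 4.

4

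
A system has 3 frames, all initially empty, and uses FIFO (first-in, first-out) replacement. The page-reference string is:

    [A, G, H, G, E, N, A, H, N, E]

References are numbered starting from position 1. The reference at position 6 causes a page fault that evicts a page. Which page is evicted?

G

pos 1: A → fault, frames [A]
pos 2: G → fault, frames [A, G]
pos 3: H → fault, frames [A, G, H]
pos 4: G → hit
pos 5: E → fault, evict A, frames [G, H, E]
pos 6: N → fault, evict G, frames [H, E, N]
At position 6, page G is evicted.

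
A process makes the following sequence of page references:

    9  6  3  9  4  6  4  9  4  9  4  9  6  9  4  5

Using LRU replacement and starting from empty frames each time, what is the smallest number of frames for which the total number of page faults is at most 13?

f=1: 16 faults
f=2: 10 faults
f=3: 6 faults
f=4: 5 faults
f=5: 5 faults
Smallest f with faults ≤ 13 is 2.

2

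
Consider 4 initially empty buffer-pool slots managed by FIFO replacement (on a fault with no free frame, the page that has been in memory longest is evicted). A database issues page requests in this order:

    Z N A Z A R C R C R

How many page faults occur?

Z -> fault, frames (Z)
N -> fault, frames (Z N)
A -> fault, frames (Z N A)
Z -> hit
A -> hit
R -> fault, frames (Z N A R)
C -> fault, evict Z, frames (N A R C)
R -> hit
C -> hit
R -> hit
Page faults: 5.

5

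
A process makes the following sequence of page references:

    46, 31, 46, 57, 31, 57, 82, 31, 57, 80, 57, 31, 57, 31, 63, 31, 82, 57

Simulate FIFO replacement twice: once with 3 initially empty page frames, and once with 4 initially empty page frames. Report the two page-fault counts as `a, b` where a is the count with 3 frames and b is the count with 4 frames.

3 frames: F F . F . . F . . F . F F . F . F . → 9 faults.
4 frames: F F . F . . F . . F . . . . F F . F → 8 faults.
8 < 9: adding a frame reduced faults, as is typical.

9, 8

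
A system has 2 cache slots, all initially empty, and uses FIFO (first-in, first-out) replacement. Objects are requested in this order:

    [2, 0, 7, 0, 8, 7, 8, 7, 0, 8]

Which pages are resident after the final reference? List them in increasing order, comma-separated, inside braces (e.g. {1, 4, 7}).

2 → fault, frames [2]
0 → fault, frames [2, 0]
7 → fault, evict 2, frames [0, 7]
0 → hit
8 → fault, evict 0, frames [7, 8]
7 → hit
8 → hit
7 → hit
0 → fault, evict 7, frames [8, 0]
8 → hit

{0, 8}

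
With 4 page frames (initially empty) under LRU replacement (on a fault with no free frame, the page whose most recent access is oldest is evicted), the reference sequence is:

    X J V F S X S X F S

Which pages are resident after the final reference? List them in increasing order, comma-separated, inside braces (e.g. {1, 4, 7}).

X: fault, frames (X)
J: fault, frames (X J)
V: fault, frames (X J V)
F: fault, frames (X J V F)
S: fault, evict X, frames (J V F S)
X: fault, evict J, frames (V F S X)
S: hit
X: hit
F: hit
S: hit

{F, S, V, X}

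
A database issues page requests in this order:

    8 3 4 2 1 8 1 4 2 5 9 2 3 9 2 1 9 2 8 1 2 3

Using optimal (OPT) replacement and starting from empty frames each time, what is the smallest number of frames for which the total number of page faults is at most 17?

f=1: 22 faults
f=2: 16 faults
f=3: 12 faults
f=4: 9 faults
f=5: 7 faults
f=6: 7 faults
f=7: 7 faults
Smallest f with faults ≤ 17 is 2.

2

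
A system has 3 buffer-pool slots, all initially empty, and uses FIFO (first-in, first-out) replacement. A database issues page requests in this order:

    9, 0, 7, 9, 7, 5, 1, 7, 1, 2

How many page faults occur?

6

9 -> fault, frames {9}
0 -> fault, frames {9,0}
7 -> fault, frames {9,0,7}
9 -> hit
7 -> hit
5 -> fault, evict 9, frames {0,7,5}
1 -> fault, evict 0, frames {7,5,1}
7 -> hit
1 -> hit
2 -> fault, evict 7, frames {5,1,2}
Page faults: 6.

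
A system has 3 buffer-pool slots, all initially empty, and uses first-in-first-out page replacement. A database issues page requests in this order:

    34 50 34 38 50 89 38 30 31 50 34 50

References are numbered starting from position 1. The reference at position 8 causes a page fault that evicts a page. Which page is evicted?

pos 1: 34: fault, frames {34}
pos 2: 50: fault, frames {34,50}
pos 3: 34: hit
pos 4: 38: fault, frames {34,50,38}
pos 5: 50: hit
pos 6: 89: fault, evict 34, frames {50,38,89}
pos 7: 38: hit
pos 8: 30: fault, evict 50, frames {38,89,30}
At position 8, page 50 is evicted.

50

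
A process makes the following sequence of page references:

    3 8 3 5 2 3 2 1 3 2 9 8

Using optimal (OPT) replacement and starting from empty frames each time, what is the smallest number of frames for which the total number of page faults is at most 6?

4

f=1: 12 faults
f=2: 8 faults
f=3: 7 faults
f=4: 6 faults
f=5: 6 faults
f=6: 6 faults
Smallest f with faults ≤ 6 is 4.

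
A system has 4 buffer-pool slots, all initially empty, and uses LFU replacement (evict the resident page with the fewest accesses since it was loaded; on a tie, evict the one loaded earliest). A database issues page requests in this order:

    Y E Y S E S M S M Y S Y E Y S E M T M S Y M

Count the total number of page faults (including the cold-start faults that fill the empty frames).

6

Y → fault, frames [Y]
E → fault, frames [Y, E]
Y → hit
S → fault, frames [Y, E, S]
E → hit
S → hit
M → fault, frames [Y, E, S, M]
S → hit
M → hit
Y → hit
S → hit
Y → hit
E → hit
Y → hit
S → hit
E → hit
M → hit
T → fault, evict M, frames [Y, E, S, T]
M → fault, evict T, frames [Y, E, S, M]
S → hit
Y → hit
M → hit
Page faults: 6.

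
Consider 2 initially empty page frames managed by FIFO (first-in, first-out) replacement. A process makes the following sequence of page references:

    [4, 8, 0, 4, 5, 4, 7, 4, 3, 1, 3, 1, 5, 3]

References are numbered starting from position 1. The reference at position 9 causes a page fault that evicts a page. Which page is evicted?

pos 1: 4: fault, frames [4]
pos 2: 8: fault, frames [4, 8]
pos 3: 0: fault, evict 4, frames [8, 0]
pos 4: 4: fault, evict 8, frames [0, 4]
pos 5: 5: fault, evict 0, frames [4, 5]
pos 6: 4: hit
pos 7: 7: fault, evict 4, frames [5, 7]
pos 8: 4: fault, evict 5, frames [7, 4]
pos 9: 3: fault, evict 7, frames [4, 3]
At position 9, page 7 is evicted.

7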